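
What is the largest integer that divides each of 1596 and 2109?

Euclid: 2109 = 1·1596 + 513; 1596 = 3·513 + 57; 513 = 9·57 + 0. Last nonzero remainder: 57.

57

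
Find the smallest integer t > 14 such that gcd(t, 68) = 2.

68 = 2·34. Any t with gcd(t, 68) = 2 is a multiple of 2, say 2s, with s coprime to 34.
Need s > 14/2, so s ≥ 8. First s ≥ 8 with gcd(s, 34) = 1 is s = 9. Thus t = 2·9 = 18.

18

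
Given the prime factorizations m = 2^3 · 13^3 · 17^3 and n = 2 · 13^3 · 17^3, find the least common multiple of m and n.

86350888

max exponent per prime: 2^3 · 13^3 · 17^3 = 86350888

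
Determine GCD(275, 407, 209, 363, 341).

gcd(275, 407): 407 = 1·275 + 132; 275 = 2·132 + 11; 132 = 12·11 + 0 → 11
gcd(11, 209): 209 = 19·11 + 0 → 11
gcd(11, 363): 363 = 33·11 + 0 → 11
gcd(11, 341): 341 = 31·11 + 0 → 11

11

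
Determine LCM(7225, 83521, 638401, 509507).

7225 = 5² · 17²; 83521 = 17⁴; 638401 = 17² · 47²; 509507 = 17² · 41 · 43
lcm takes max exponent of each prime: 5² · 17⁴ · 41 · 43 · 47² = 8131744457675

8131744457675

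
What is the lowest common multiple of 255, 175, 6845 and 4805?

255 = 3 · 5 · 17; 175 = 5² · 7; 6845 = 5 · 37²; 4805 = 5 · 31²
lcm takes max exponent of each prime: 3 · 5² · 7 · 17 · 31² · 37² = 11741810325

11741810325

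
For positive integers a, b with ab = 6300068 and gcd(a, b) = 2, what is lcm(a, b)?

For any two positive integers, gcd × lcm equals their product. Hence lcm = 6300068 / 2 = 3150034.

3150034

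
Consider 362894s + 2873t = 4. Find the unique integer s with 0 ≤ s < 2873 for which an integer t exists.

gcd(362894, 2873) = 1 (Euclid: 362894 = 126·2873 + 896; 2873 = 3·896 + 185; 896 = 4·185 + 156; 185 = 1·156 + 29; 156 = 5·29 + 11; 29 = 2·11 + 7; 11 = 1·7 + 4; 7 = 1·4 + 3; 4 = 1·3 + 1; 3 = 3·1 + 0), and 1 | 4.
Extended Euclid: 362894·(792) + 2873·(-100039) = 1. Scale by 4: s₀ = 3168.
General solution s = s₀ + 2873k; reducing mod 2873 gives s = 295 (and t = -37262).

295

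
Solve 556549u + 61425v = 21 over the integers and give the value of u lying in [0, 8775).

4404

gcd(556549, 61425) = 7 (Euclid: 556549 = 9·61425 + 3724; 61425 = 16·3724 + 1841; 3724 = 2·1841 + 42; 1841 = 43·42 + 35; 42 = 1·35 + 7; 35 = 5·7 + 0), and 7 | 21.
Extended Euclid: 556549·(1468) + 61425·(-13301) = 7. Scale by 3: u₀ = 4404.
General solution u = u₀ + 8775t; reducing mod 8775 gives u = 4404 (and v = -39903).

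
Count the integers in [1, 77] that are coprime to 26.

36

26 = 2·13. Inclusion–exclusion on these primes:
77 − ⌊77/2⌋ − ⌊77/13⌋ + ⌊77/26⌋ = 36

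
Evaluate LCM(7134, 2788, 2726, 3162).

7134 = 2 · 3 · 29 · 41; 2788 = 2² · 17 · 41; 2726 = 2 · 29 · 47; 3162 = 2 · 3 · 17 · 31
lcm takes max exponent of each prime: 2² · 3 · 17 · 29 · 31 · 41 · 47 = 353404092

353404092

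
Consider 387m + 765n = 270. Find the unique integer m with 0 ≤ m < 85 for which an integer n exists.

gcd(387, 765) = 9 (Euclid: 765 = 1·387 + 378; 387 = 1·378 + 9; 378 = 42·9 + 0), and 9 | 270.
Extended Euclid: 387·(2) + 765·(-1) = 9. Scale by 30: m₀ = 60.
General solution m = m₀ + 85t; reducing mod 85 gives m = 60 (and n = -30).

60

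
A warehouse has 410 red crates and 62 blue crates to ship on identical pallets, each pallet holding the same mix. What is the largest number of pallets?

2

410 = 2 · 5 · 41
62 = 2 · 31
Common: 2 = 2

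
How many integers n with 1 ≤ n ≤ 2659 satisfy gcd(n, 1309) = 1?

1951

Prime factors of 1309: 7, 11, 17. Count integers ≤ 2659 divisible by none of them.
By inclusion–exclusion: 2659 − ⌊2659/7⌋ − ⌊2659/11⌋ − ⌊2659/17⌋ + ⌊2659/77⌋ + ⌊2659/119⌋ + ⌊2659/187⌋ − ⌊2659/1309⌋ = 1951.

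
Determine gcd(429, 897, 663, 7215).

39

gcd(429, 897): 897 = 2·429 + 39; 429 = 11·39 + 0 → 39
gcd(39, 663): 663 = 17·39 + 0 → 39
gcd(39, 7215): 7215 = 185·39 + 0 → 39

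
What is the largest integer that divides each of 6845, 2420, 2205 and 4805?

5

gcd(6845, 2420): 6845 = 2·2420 + 2005; 2420 = 1·2005 + 415; 2005 = 4·415 + 345; 415 = 1·345 + 70; 345 = 4·70 + 65; 70 = 1·65 + 5; 65 = 13·5 + 0 → 5
gcd(5, 2205): 2205 = 441·5 + 0 → 5
gcd(5, 4805): 4805 = 961·5 + 0 → 5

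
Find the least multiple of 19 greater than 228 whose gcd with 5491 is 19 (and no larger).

Multiples of 19 above 228: 19·13, 19·14, … . Need the cofactor coprime to 5491/19 = 289.
Checking s = 13, 14, … the first with gcd(s, 289) = 1 is s = 13, giving 247.

247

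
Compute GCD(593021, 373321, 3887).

169

gcd(593021, 373321): 593021 = 1·373321 + 219700; 373321 = 1·219700 + 153621; 219700 = 1·153621 + 66079; 153621 = 2·66079 + 21463; 66079 = 3·21463 + 1690; 21463 = 12·1690 + 1183; 1690 = 1·1183 + 507; 1183 = 2·507 + 169; 507 = 3·169 + 0 → 169
gcd(169, 3887): 3887 = 23·169 + 0 → 169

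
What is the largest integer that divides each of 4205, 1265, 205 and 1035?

5

4205 = 5 · 29²; 1265 = 5 · 11 · 23; 205 = 5 · 41; 1035 = 3² · 5 · 23
gcd takes min exponent of each prime: 5 = 5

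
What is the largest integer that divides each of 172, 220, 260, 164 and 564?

4

172 = 2² · 43; 220 = 2² · 5 · 11; 260 = 2² · 5 · 13; 164 = 2² · 41; 564 = 2² · 3 · 47
gcd takes min exponent of each prime: 2² = 4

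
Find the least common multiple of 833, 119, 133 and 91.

833 = 7² · 17; 119 = 7 · 17; 133 = 7 · 19; 91 = 7 · 13
lcm takes max exponent of each prime: 7² · 13 · 17 · 19 = 205751

205751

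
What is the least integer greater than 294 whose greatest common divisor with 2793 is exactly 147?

441

Multiples of 147 above 294: 147·3, 147·4, … . Need the cofactor coprime to 2793/147 = 19.
Checking s = 3, 4, … the first with gcd(s, 19) = 1 is s = 3, giving 441.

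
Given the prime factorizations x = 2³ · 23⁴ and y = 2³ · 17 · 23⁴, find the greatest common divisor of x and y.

min exponent per shared prime: 2³ · 23⁴ = 2238728

2238728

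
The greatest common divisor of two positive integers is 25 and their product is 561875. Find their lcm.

22475

For any two positive integers, gcd × lcm equals their product. Hence lcm = 561875 / 25 = 22475.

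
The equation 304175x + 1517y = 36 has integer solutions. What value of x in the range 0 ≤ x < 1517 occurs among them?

gcd(304175, 1517) = 1 (Euclid: 304175 = 200·1517 + 775; 1517 = 1·775 + 742; 775 = 1·742 + 33; 742 = 22·33 + 16; 33 = 2·16 + 1; 16 = 16·1 + 0), and 1 | 36.
Extended Euclid: 304175·(92) + 1517·(-18447) = 1. Scale by 36: x₀ = 3312.
General solution x = x₀ + 1517t; reducing mod 1517 gives x = 278 (and y = -55742).

278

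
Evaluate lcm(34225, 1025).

34225 = 5² · 37²; 1025 = 5² · 41
max exponents: 5² · 37² · 41 = 1403225

1403225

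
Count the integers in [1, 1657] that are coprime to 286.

286 = 2·11·13. Inclusion–exclusion on these primes:
1657 − ⌊1657/2⌋ − ⌊1657/11⌋ − ⌊1657/13⌋ + ⌊1657/22⌋ + ⌊1657/26⌋ + ⌊1657/143⌋ − ⌊1657/286⌋ = 696

696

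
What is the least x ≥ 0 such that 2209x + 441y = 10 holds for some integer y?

gcd(2209, 441) = 1 (Euclid: 2209 = 5·441 + 4; 441 = 110·4 + 1; 4 = 4·1 + 0), and 1 | 10.
Extended Euclid: 2209·(-110) + 441·(551) = 1. Scale by 10: x₀ = -1100.
General solution x = x₀ + 441t; reducing mod 441 gives x = 223 (and y = -1117).

223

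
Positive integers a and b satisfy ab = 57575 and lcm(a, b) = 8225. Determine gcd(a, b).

7

From gcd × lcm = ab: gcd = 57575 / 8225 = 7.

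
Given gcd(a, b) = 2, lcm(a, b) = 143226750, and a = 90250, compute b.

3174

Using ab = gcd(a,b)·lcm(a,b) = 2·143226750 = 286453500, we get b = 286453500/90250 = 3174.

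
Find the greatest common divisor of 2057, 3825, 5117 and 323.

17

gcd(2057, 3825): 3825 = 1·2057 + 1768; 2057 = 1·1768 + 289; 1768 = 6·289 + 34; 289 = 8·34 + 17; 34 = 2·17 + 0 → 17
gcd(17, 5117): 5117 = 301·17 + 0 → 17
gcd(17, 323): 323 = 19·17 + 0 → 17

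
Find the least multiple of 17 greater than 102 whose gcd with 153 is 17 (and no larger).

119

153 = 17·9. Any k with gcd(k, 153) = 17 is a multiple of 17, say 17s, with s coprime to 9.
Need s > 102/17, so s ≥ 7. First s ≥ 7 with gcd(s, 9) = 1 is s = 7. Thus k = 17·7 = 119.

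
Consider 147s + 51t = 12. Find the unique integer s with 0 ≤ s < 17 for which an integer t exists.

Reduce mod 51: 147s ≡ 12 (mod 51). With g = gcd(147, 51) = 3 dividing 12, divide through: 49s ≡ 4 (mod 17).
Since gcd(49, 17) = 1, s ≡ 4·(49)⁻¹ ≡ 15 (mod 17). Smallest non-negative: 15.

15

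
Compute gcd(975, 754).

975 = 3 · 5² · 13
754 = 2 · 13 · 29
Common: 13 = 13

13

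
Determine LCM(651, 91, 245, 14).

651 = 3 · 7 · 31; 91 = 7 · 13; 245 = 5 · 7²; 14 = 2 · 7
lcm takes max exponent of each prime: 2 · 3 · 5 · 7² · 13 · 31 = 592410

592410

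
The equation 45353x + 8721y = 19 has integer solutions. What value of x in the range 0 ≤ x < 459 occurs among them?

Reduce mod 8721: 45353x ≡ 19 (mod 8721). With g = gcd(45353, 8721) = 19 dividing 19, divide through: 2387x ≡ 1 (mod 459).
Since gcd(2387, 459) = 1, x ≡ 1·(2387)⁻¹ ≡ 5 (mod 459). Smallest non-negative: 5.

5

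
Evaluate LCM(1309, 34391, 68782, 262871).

1671333818

1309 = 7 · 11 · 17; 34391 = 7 · 17³; 68782 = 2 · 7 · 17³; 262871 = 7 · 17 · 47²
lcm takes max exponent of each prime: 2 · 7 · 11 · 17³ · 47² = 1671333818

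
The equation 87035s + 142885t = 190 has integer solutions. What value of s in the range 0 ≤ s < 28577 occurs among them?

24238

Reduce mod 142885: 87035s ≡ 190 (mod 142885). With g = gcd(87035, 142885) = 5 dividing 190, divide through: 17407s ≡ 38 (mod 28577).
Since gcd(17407, 28577) = 1, s ≡ 38·(17407)⁻¹ ≡ 24238 (mod 28577). Smallest non-negative: 24238.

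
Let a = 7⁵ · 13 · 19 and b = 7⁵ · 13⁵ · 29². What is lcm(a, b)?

99714096465529

max exponent per prime: 7⁵ · 13⁵ · 19 · 29² = 99714096465529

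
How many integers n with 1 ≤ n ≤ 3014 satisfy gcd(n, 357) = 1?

357 = 3·7·17. Inclusion–exclusion on these primes:
3014 − ⌊3014/3⌋ − ⌊3014/7⌋ − ⌊3014/17⌋ + ⌊3014/21⌋ + ⌊3014/51⌋ + ⌊3014/119⌋ − ⌊3014/357⌋ = 1622

1622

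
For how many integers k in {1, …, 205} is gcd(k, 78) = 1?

Prime factors of 78: 2, 3, 13. Count integers ≤ 205 divisible by none of them.
By inclusion–exclusion: 205 − ⌊205/2⌋ − ⌊205/3⌋ − ⌊205/13⌋ + ⌊205/6⌋ + ⌊205/26⌋ + ⌊205/39⌋ − ⌊205/78⌋ = 64.

64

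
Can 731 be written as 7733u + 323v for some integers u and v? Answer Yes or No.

By Bézout, 7733u + 323v = 731 has integer solutions iff gcd(7733, 323) | 731.
Euclid: 7733 = 23·323 + 304; 323 = 1·304 + 19; 304 = 16·19 + 0. gcd = 19; 731 mod 19 = 9. No.

No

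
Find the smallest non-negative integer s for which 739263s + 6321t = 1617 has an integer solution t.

Reduce mod 6321: 739263s ≡ 1617 (mod 6321). With g = gcd(739263, 6321) = 147 dividing 1617, divide through: 5029s ≡ 11 (mod 43).
Since gcd(5029, 43) = 1, s ≡ 11·(5029)⁻¹ ≡ 16 (mod 43). Smallest non-negative: 16.

16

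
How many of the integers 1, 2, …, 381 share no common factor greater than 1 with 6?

Prime factors of 6: 2, 3. Count integers ≤ 381 divisible by none of them.
By inclusion–exclusion: 381 − ⌊381/2⌋ − ⌊381/3⌋ + ⌊381/6⌋ = 127.

127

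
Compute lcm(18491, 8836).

18491 = 11 · 41²; 8836 = 2² · 47²
max exponents: 2² · 11 · 41² · 47² = 163386476

163386476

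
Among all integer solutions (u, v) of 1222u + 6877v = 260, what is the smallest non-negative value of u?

79

Reduce mod 6877: 1222u ≡ 260 (mod 6877). With g = gcd(1222, 6877) = 13 dividing 260, divide through: 94u ≡ 20 (mod 529).
Since gcd(94, 529) = 1, u ≡ 20·(94)⁻¹ ≡ 79 (mod 529). Smallest non-negative: 79.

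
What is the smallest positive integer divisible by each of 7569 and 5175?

4352175

gcd first: 7569 = 1·5175 + 2394; 5175 = 2·2394 + 387; 2394 = 6·387 + 72; 387 = 5·72 + 27; 72 = 2·27 + 18; 27 = 1·18 + 9; 18 = 2·9 + 0 → gcd = 9
lcm = 7569·5175/gcd = 39169575/9 = 4352175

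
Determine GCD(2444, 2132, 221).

13

gcd(2444, 2132): 2444 = 1·2132 + 312; 2132 = 6·312 + 260; 312 = 1·260 + 52; 260 = 5·52 + 0 → 52
gcd(52, 221): 221 = 4·52 + 13; 52 = 4·13 + 0 → 13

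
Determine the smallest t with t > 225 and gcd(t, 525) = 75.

300

Multiples of 75 above 225: 75·4, 75·5, … . Need the cofactor coprime to 525/75 = 7.
Checking s = 4, 5, … the first with gcd(s, 7) = 1 is s = 4, giving 300.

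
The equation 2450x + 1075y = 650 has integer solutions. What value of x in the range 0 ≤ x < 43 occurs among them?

Euclid: 2450 = 2·1075 + 300; 1075 = 3·300 + 175; 300 = 1·175 + 125; 175 = 1·125 + 50; 125 = 2·50 + 25; 50 = 2·25 + 0 → gcd = 25; 650 = 25·26.
Back-substitution yields 2450·(18) + 1075·(-41) = 25, so one solution is x = 18·26 = 468, y = -41·26 = -1066.
Solutions in x differ by 1075/25 = 43; the one in [0, 43) is 468 mod 43 = 38.

38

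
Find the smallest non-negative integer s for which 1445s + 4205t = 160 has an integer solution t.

780

Reduce mod 4205: 1445s ≡ 160 (mod 4205). With g = gcd(1445, 4205) = 5 dividing 160, divide through: 289s ≡ 32 (mod 841).
Since gcd(289, 841) = 1, s ≡ 32·(289)⁻¹ ≡ 780 (mod 841). Smallest non-negative: 780.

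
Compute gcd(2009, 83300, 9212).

49

2009 = 7² · 41; 83300 = 2² · 5² · 7² · 17; 9212 = 2² · 7² · 47
gcd takes min exponent of each prime: 7² = 49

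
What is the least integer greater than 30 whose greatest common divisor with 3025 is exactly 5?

Multiples of 5 above 30: 5·7, 5·8, … . Need the cofactor coprime to 3025/5 = 605.
Checking s = 7, 8, … the first with gcd(s, 605) = 1 is s = 7, giving 35.

35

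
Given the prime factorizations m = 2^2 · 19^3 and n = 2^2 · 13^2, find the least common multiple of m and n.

4636684

max exponent per prime: 2^2 · 13^2 · 19^3 = 4636684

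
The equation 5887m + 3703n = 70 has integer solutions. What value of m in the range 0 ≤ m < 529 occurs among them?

390

gcd(5887, 3703) = 7 (Euclid: 5887 = 1·3703 + 2184; 3703 = 1·2184 + 1519; 2184 = 1·1519 + 665; 1519 = 2·665 + 189; 665 = 3·189 + 98; 189 = 1·98 + 91; 98 = 1·91 + 7; 91 = 13·7 + 0), and 7 | 70.
Extended Euclid: 5887·(39) + 3703·(-62) = 7. Scale by 10: m₀ = 390.
General solution m = m₀ + 529t; reducing mod 529 gives m = 390 (and n = -620).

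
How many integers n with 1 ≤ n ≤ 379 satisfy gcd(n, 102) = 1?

120

102 = 2·3·17. Inclusion–exclusion on these primes:
379 − ⌊379/2⌋ − ⌊379/3⌋ − ⌊379/17⌋ + ⌊379/6⌋ + ⌊379/34⌋ + ⌊379/51⌋ − ⌊379/102⌋ = 120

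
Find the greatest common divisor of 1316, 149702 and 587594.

gcd(1316, 149702): 149702 = 113·1316 + 994; 1316 = 1·994 + 322; 994 = 3·322 + 28; 322 = 11·28 + 14; 28 = 2·14 + 0 → 14
gcd(14, 587594): 587594 = 41971·14 + 0 → 14

14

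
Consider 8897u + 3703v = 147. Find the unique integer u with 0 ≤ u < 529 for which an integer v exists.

Reduce mod 3703: 8897u ≡ 147 (mod 3703). With g = gcd(8897, 3703) = 7 dividing 147, divide through: 1271u ≡ 21 (mod 529).
Since gcd(1271, 529) = 1, u ≡ 21·(1271)⁻¹ ≡ 15 (mod 529). Smallest non-negative: 15.

15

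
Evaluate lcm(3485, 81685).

3349085

gcd first: 81685 = 23·3485 + 1530; 3485 = 2·1530 + 425; 1530 = 3·425 + 255; 425 = 1·255 + 170; 255 = 1·170 + 85; 170 = 2·85 + 0 → gcd = 85
lcm = 3485·81685/gcd = 284672225/85 = 3349085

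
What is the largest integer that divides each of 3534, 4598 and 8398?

38

gcd(3534, 4598): 4598 = 1·3534 + 1064; 3534 = 3·1064 + 342; 1064 = 3·342 + 38; 342 = 9·38 + 0 → 38
gcd(38, 8398): 8398 = 221·38 + 0 → 38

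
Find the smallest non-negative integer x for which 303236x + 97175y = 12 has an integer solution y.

Reduce mod 97175: 303236x ≡ 12 (mod 97175). With g = gcd(303236, 97175) = 1 dividing 12, divide through: 303236x ≡ 12 (mod 97175).
Since gcd(303236, 97175) = 1, x ≡ 12·(303236)⁻¹ ≡ 91267 (mod 97175). Smallest non-negative: 91267.

91267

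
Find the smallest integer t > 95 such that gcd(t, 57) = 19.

57 = 19·3. Any t with gcd(t, 57) = 19 is a multiple of 19, say 19s, with s coprime to 3.
Need s > 95/19, so s ≥ 6. First s ≥ 6 with gcd(s, 3) = 1 is s = 7. Thus t = 19·7 = 133.

133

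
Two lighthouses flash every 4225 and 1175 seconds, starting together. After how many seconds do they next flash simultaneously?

gcd first: 4225 = 3·1175 + 700; 1175 = 1·700 + 475; 700 = 1·475 + 225; 475 = 2·225 + 25; 225 = 9·25 + 0 → gcd = 25
lcm = 4225·1175/gcd = 4964375/25 = 198575

198575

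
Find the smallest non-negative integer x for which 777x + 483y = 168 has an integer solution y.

Euclid: 777 = 1·483 + 294; 483 = 1·294 + 189; 294 = 1·189 + 105; 189 = 1·105 + 84; 105 = 1·84 + 21; 84 = 4·21 + 0 → gcd = 21; 168 = 21·8.
Back-substitution yields 777·(5) + 483·(-8) = 21, so one solution is x = 5·8 = 40, y = -8·8 = -64.
Solutions in x differ by 483/21 = 23; the one in [0, 23) is 40 mod 23 = 17.

17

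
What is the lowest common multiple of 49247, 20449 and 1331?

8322743

49247 = 11³ · 37; 20449 = 11² · 13²; 1331 = 11³
lcm takes max exponent of each prime: 11³ · 13² · 37 = 8322743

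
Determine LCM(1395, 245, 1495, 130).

1395 = 3² · 5 · 31; 245 = 5 · 7²; 1495 = 5 · 13 · 23; 130 = 2 · 5 · 13
lcm takes max exponent of each prime: 2 · 3² · 5 · 7² · 13 · 23 · 31 = 40876290

40876290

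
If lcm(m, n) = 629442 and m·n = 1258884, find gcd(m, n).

From gcd × lcm = mn: gcd = 1258884 / 629442 = 2.

2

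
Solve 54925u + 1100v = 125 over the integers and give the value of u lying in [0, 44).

Reduce mod 1100: 54925u ≡ 125 (mod 1100). With g = gcd(54925, 1100) = 25 dividing 125, divide through: 2197u ≡ 5 (mod 44).
Since gcd(2197, 44) = 1, u ≡ 5·(2197)⁻¹ ≡ 13 (mod 44). Smallest non-negative: 13.

13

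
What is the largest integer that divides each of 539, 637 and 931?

539 = 7² · 11; 637 = 7² · 13; 931 = 7² · 19
gcd takes min exponent of each prime: 7² = 49

49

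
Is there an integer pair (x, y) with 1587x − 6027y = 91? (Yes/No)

No

By Bézout, 1587x − 6027y = 91 has integer solutions iff gcd(1587, 6027) | 91.
Euclid: 6027 = 3·1587 + 1266; 1587 = 1·1266 + 321; 1266 = 3·321 + 303; 321 = 1·303 + 18; 303 = 16·18 + 15; 18 = 1·15 + 3; 15 = 5·3 + 0. gcd = 3; 91 mod 3 = 1. No.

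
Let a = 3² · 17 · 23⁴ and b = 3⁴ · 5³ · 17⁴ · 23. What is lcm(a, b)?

236647576630125

max exponent per prime: 3⁴ · 5³ · 17⁴ · 23⁴ = 236647576630125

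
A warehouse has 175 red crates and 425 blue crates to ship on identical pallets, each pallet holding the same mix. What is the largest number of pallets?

Euclid: 425 = 2·175 + 75; 175 = 2·75 + 25; 75 = 3·25 + 0. Last nonzero remainder: 25.

25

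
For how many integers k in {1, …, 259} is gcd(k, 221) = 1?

221 = 13·17. Inclusion–exclusion on these primes:
259 − ⌊259/13⌋ − ⌊259/17⌋ + ⌊259/221⌋ = 226

226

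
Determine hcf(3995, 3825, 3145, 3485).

85

3995 = 5 · 17 · 47; 3825 = 3² · 5² · 17; 3145 = 5 · 17 · 37; 3485 = 5 · 17 · 41
gcd takes min exponent of each prime: 5 · 17 = 85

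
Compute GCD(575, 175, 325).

gcd(575, 175): 575 = 3·175 + 50; 175 = 3·50 + 25; 50 = 2·25 + 0 → 25
gcd(25, 325): 325 = 13·25 + 0 → 25

25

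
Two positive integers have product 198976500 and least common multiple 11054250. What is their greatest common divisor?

From gcd × lcm = pq: gcd = 198976500 / 11054250 = 18.

18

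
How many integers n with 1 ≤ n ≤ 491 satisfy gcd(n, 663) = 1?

286

Prime factors of 663: 3, 13, 17. Count integers ≤ 491 divisible by none of them.
By inclusion–exclusion: 491 − ⌊491/3⌋ − ⌊491/13⌋ − ⌊491/17⌋ + ⌊491/39⌋ + ⌊491/51⌋ + ⌊491/221⌋ − ⌊491/663⌋ = 286.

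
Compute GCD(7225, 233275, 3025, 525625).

gcd(7225, 233275): 233275 = 32·7225 + 2075; 7225 = 3·2075 + 1000; 2075 = 2·1000 + 75; 1000 = 13·75 + 25; 75 = 3·25 + 0 → 25
gcd(25, 3025): 3025 = 121·25 + 0 → 25
gcd(25, 525625): 525625 = 21025·25 + 0 → 25

25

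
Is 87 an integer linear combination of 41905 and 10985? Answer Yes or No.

By Bézout, 41905m − 10985n = 87 has integer solutions iff gcd(41905, 10985) | 87.
Euclid: 41905 = 3·10985 + 8950; 10985 = 1·8950 + 2035; 8950 = 4·2035 + 810; 2035 = 2·810 + 415; 810 = 1·415 + 395; 415 = 1·395 + 20; 395 = 19·20 + 15; 20 = 1·15 + 5; 15 = 3·5 + 0. gcd = 5; 87 mod 5 = 2. No.

No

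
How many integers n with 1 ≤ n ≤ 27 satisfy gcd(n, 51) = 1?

Prime factors of 51: 3, 17. Count integers ≤ 27 divisible by none of them.
By inclusion–exclusion: 27 − ⌊27/3⌋ − ⌊27/17⌋ + ⌊27/51⌋ = 17.

17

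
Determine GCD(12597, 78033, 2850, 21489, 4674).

gcd(12597, 78033): 78033 = 6·12597 + 2451; 12597 = 5·2451 + 342; 2451 = 7·342 + 57; 342 = 6·57 + 0 → 57
gcd(57, 2850): 2850 = 50·57 + 0 → 57
gcd(57, 21489): 21489 = 377·57 + 0 → 57
gcd(57, 4674): 4674 = 82·57 + 0 → 57

57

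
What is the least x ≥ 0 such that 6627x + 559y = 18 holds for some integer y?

124

gcd(6627, 559) = 1 (Euclid: 6627 = 11·559 + 478; 559 = 1·478 + 81; 478 = 5·81 + 73; 81 = 1·73 + 8; 73 = 9·8 + 1; 8 = 8·1 + 0), and 1 | 18.
Extended Euclid: 6627·(69) + 559·(-818) = 1. Scale by 18: x₀ = 1242.
General solution x = x₀ + 559t; reducing mod 559 gives x = 124 (and y = -1470).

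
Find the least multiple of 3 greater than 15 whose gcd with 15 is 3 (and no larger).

Multiples of 3 above 15: 3·6, 3·7, … . Need the cofactor coprime to 15/3 = 5.
Checking s = 6, 7, … the first with gcd(s, 5) = 1 is s = 6, giving 18.

18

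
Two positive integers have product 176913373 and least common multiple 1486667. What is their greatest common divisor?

119

gcd·lcm = product, so gcd = 176913373/1486667 = 119.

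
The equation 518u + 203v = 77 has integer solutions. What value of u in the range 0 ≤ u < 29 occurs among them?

17

Reduce mod 203: 518u ≡ 77 (mod 203). With g = gcd(518, 203) = 7 dividing 77, divide through: 74u ≡ 11 (mod 29).
Since gcd(74, 29) = 1, u ≡ 11·(74)⁻¹ ≡ 17 (mod 29). Smallest non-negative: 17.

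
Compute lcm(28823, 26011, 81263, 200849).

28823 = 19 · 37 · 41; 26011 = 19 · 37²; 81263 = 7 · 13 · 19 · 47; 200849 = 11 · 19 · 31²
lcm takes max exponent of each prime: 7 · 11 · 13 · 19 · 31² · 37² · 41 · 47 = 48216560709317

48216560709317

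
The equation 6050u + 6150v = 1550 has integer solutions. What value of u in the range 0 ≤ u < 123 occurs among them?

46

Euclid: 6150 = 1·6050 + 100; 6050 = 60·100 + 50; 100 = 2·50 + 0 → gcd = 50; 1550 = 50·31.
Back-substitution yields 6050·(61) + 6150·(-60) = 50, so one solution is u = 61·31 = 1891, v = -60·31 = -1860.
Solutions in u differ by 6150/50 = 123; the one in [0, 123) is 1891 mod 123 = 46.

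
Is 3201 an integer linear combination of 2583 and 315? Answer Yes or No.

gcd(2583, 315): 2583 = 8·315 + 63; 315 = 5·63 + 0 → 63
63 does not divide 3201, so a solution does not exist.

No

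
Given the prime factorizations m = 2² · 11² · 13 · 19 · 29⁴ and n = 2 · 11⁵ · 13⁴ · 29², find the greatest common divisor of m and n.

2645786

min exponent per shared prime: 2 · 11² · 13 · 29² = 2645786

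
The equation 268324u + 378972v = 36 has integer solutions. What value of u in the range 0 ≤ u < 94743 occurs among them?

Euclid: 378972 = 1·268324 + 110648; 268324 = 2·110648 + 47028; 110648 = 2·47028 + 16592; 47028 = 2·16592 + 13844; 16592 = 1·13844 + 2748; 13844 = 5·2748 + 104; 2748 = 26·104 + 44; 104 = 2·44 + 16; 44 = 2·16 + 12; 16 = 1·12 + 4; 12 = 3·4 + 0 → gcd = 4; 36 = 4·9.
Back-substitution yields 268324·(25513) + 378972·(-18064) = 4, so one solution is u = 25513·9 = 229617, v = -18064·9 = -162576.
Solutions in u differ by 378972/4 = 94743; the one in [0, 94743) is 229617 mod 94743 = 40131.

40131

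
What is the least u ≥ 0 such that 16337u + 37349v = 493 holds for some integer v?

1310

Euclid: 37349 = 2·16337 + 4675; 16337 = 3·4675 + 2312; 4675 = 2·2312 + 51; 2312 = 45·51 + 17; 51 = 3·17 + 0 → gcd = 17; 493 = 17·29.
Back-substitution yields 16337·(727) + 37349·(-318) = 17, so one solution is u = 727·29 = 21083, v = -318·29 = -9222.
Solutions in u differ by 37349/17 = 2197; the one in [0, 2197) is 21083 mod 2197 = 1310.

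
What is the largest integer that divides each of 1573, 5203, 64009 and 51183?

gcd(1573, 5203): 5203 = 3·1573 + 484; 1573 = 3·484 + 121; 484 = 4·121 + 0 → 121
gcd(121, 64009): 64009 = 529·121 + 0 → 121
gcd(121, 51183): 51183 = 423·121 + 0 → 121

121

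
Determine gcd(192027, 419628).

192027 = 3 · 11² · 23²
419628 = 2² · 3 · 11² · 17²
Common: 3 · 11² = 363

363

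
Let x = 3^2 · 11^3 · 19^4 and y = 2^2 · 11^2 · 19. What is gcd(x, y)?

min exponent per shared prime: 11^2 · 19 = 2299

2299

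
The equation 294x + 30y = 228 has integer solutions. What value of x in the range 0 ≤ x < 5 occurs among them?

2

Reduce mod 30: 294x ≡ 228 (mod 30). With g = gcd(294, 30) = 6 dividing 228, divide through: 49x ≡ 38 (mod 5).
Since gcd(49, 5) = 1, x ≡ 38·(49)⁻¹ ≡ 2 (mod 5). Smallest non-negative: 2.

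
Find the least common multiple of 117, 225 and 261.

117 = 3² · 13; 225 = 3² · 5²; 261 = 3² · 29
lcm takes max exponent of each prime: 3² · 5² · 13 · 29 = 84825

84825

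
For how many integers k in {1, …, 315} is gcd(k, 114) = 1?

100

Prime factors of 114: 2, 3, 19. Count integers ≤ 315 divisible by none of them.
By inclusion–exclusion: 315 − ⌊315/2⌋ − ⌊315/3⌋ − ⌊315/19⌋ + ⌊315/6⌋ + ⌊315/38⌋ + ⌊315/57⌋ − ⌊315/114⌋ = 100.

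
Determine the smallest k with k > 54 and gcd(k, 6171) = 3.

57

gcd(k, 6171) = 3 forces 3 | k; write k = 3s. Then gcd(3s, 3·2057) = 3·gcd(s, 2057), so need gcd(s, 2057) = 1.
3s > 54 gives s ≥ 19. The least s ≥ 19 coprime to 2057 is 19, so k = 3·19 = 57.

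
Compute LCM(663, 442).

gcd first: 663 = 1·442 + 221; 442 = 2·221 + 0 → gcd = 221
lcm = 663·442/gcd = 293046/221 = 1326

1326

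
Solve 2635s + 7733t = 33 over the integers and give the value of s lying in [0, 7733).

6160

gcd(2635, 7733) = 1 (Euclid: 7733 = 2·2635 + 2463; 2635 = 1·2463 + 172; 2463 = 14·172 + 55; 172 = 3·55 + 7; 55 = 7·7 + 6; 7 = 1·6 + 1; 6 = 6·1 + 0), and 1 | 33.
Extended Euclid: 2635·(1124) + 7733·(-383) = 1. Scale by 33: s₀ = 37092.
General solution s = s₀ + 7733k; reducing mod 7733 gives s = 6160 (and t = -2099).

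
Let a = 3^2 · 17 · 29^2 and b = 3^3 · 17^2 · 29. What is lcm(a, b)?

6562323

max exponent per prime: 3^3 · 17^2 · 29^2 = 6562323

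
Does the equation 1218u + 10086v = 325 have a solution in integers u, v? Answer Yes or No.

gcd(1218, 10086): 10086 = 8·1218 + 342; 1218 = 3·342 + 192; 342 = 1·192 + 150; 192 = 1·150 + 42; 150 = 3·42 + 24; 42 = 1·24 + 18; 24 = 1·18 + 6; 18 = 3·6 + 0 → 6
6 does not divide 325, so a solution does not exist.

No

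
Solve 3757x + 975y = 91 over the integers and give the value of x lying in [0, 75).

Euclid: 3757 = 3·975 + 832; 975 = 1·832 + 143; 832 = 5·143 + 117; 143 = 1·117 + 26; 117 = 4·26 + 13; 26 = 2·13 + 0 → gcd = 13; 91 = 13·7.
Back-substitution yields 3757·(34) + 975·(-131) = 13, so one solution is x = 34·7 = 238, y = -131·7 = -917.
Solutions in x differ by 975/13 = 75; the one in [0, 75) is 238 mod 75 = 13.

13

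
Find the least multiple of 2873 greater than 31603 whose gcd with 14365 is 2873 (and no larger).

Multiples of 2873 above 31603: 2873·12, 2873·13, … . Need the cofactor coprime to 14365/2873 = 5.
Checking s = 12, 13, … the first with gcd(s, 5) = 1 is s = 12, giving 34476.

34476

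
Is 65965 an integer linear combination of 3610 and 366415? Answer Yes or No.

gcd(3610, 366415): 366415 = 101·3610 + 1805; 3610 = 2·1805 + 0 → 1805
1805 does not divide 65965, so a solution does not exist.

No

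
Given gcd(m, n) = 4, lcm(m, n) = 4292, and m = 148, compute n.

116

Using mn = gcd(m,n)·lcm(m,n) = 4·4292 = 17168, we get n = 17168/148 = 116.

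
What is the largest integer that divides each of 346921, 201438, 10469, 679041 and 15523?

gcd(346921, 201438): 346921 = 1·201438 + 145483; 201438 = 1·145483 + 55955; 145483 = 2·55955 + 33573; 55955 = 1·33573 + 22382; 33573 = 1·22382 + 11191; 22382 = 2·11191 + 0 → 11191
gcd(11191, 10469): 11191 = 1·10469 + 722; 10469 = 14·722 + 361; 722 = 2·361 + 0 → 361
gcd(361, 679041): 679041 = 1881·361 + 0 → 361
gcd(361, 15523): 15523 = 43·361 + 0 → 361

361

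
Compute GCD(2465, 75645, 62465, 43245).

5

2465 = 5 · 17 · 29; 75645 = 3² · 5 · 41²; 62465 = 5 · 13 · 31²; 43245 = 3² · 5 · 31²
gcd takes min exponent of each prime: 5 = 5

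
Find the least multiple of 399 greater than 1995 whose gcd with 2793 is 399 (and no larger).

2394

gcd(x, 2793) = 399 forces 399 | x; write x = 399s. Then gcd(399s, 399·7) = 399·gcd(s, 7), so need gcd(s, 7) = 1.
399s > 1995 gives s ≥ 6. The least s ≥ 6 coprime to 7 is 6, so x = 399·6 = 2394.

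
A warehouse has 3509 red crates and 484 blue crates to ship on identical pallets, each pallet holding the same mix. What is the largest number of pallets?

121

3509 = 11² · 29
484 = 2² · 11²
Common: 11² = 121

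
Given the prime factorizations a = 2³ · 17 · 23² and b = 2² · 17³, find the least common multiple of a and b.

max exponent per prime: 2³ · 17³ · 23² = 20791816

20791816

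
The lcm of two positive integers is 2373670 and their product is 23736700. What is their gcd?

gcd·lcm = product, so gcd = 23736700/2373670 = 10.

10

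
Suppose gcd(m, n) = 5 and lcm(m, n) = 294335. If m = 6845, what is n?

215

Using mn = gcd(m,n)·lcm(m,n) = 5·294335 = 1471675, we get n = 1471675/6845 = 215.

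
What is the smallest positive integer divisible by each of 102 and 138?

gcd first: 138 = 1·102 + 36; 102 = 2·36 + 30; 36 = 1·30 + 6; 30 = 5·6 + 0 → gcd = 6
lcm = 102·138/gcd = 14076/6 = 2346

2346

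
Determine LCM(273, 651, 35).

42315

273 = 3 · 7 · 13; 651 = 3 · 7 · 31; 35 = 5 · 7
lcm takes max exponent of each prime: 3 · 5 · 7 · 13 · 31 = 42315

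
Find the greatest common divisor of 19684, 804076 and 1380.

gcd(19684, 804076): 804076 = 40·19684 + 16716; 19684 = 1·16716 + 2968; 16716 = 5·2968 + 1876; 2968 = 1·1876 + 1092; 1876 = 1·1092 + 784; 1092 = 1·784 + 308; 784 = 2·308 + 168; 308 = 1·168 + 140; 168 = 1·140 + 28; 140 = 5·28 + 0 → 28
gcd(28, 1380): 1380 = 49·28 + 8; 28 = 3·8 + 4; 8 = 2·4 + 0 → 4

4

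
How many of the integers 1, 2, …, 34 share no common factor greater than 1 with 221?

30

Prime factors of 221: 13, 17. Count integers ≤ 34 divisible by none of them.
By inclusion–exclusion: 34 − ⌊34/13⌋ − ⌊34/17⌋ + ⌊34/221⌋ = 30.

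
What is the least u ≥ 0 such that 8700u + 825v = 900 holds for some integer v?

Reduce mod 825: 8700u ≡ 900 (mod 825). With g = gcd(8700, 825) = 75 dividing 900, divide through: 116u ≡ 12 (mod 11).
Since gcd(116, 11) = 1, u ≡ 12·(116)⁻¹ ≡ 2 (mod 11). Smallest non-negative: 2.

2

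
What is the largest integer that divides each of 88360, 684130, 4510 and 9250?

10

88360 = 2³ · 5 · 47²; 684130 = 2 · 5 · 37 · 43²; 4510 = 2 · 5 · 11 · 41; 9250 = 2 · 5³ · 37
gcd takes min exponent of each prime: 2 · 5 = 10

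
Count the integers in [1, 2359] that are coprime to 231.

231 = 3·7·11. Inclusion–exclusion on these primes:
2359 − ⌊2359/3⌋ − ⌊2359/7⌋ − ⌊2359/11⌋ + ⌊2359/21⌋ + ⌊2359/33⌋ + ⌊2359/77⌋ − ⌊2359/231⌋ = 1225

1225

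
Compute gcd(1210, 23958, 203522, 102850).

1210 = 2 · 5 · 11²; 23958 = 2 · 3² · 11³; 203522 = 2 · 11² · 29²; 102850 = 2 · 5² · 11² · 17
gcd takes min exponent of each prime: 2 · 11² = 242

242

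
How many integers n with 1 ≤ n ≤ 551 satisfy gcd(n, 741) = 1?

322

741 = 3·13·19. Inclusion–exclusion on these primes:
551 − ⌊551/3⌋ − ⌊551/13⌋ − ⌊551/19⌋ + ⌊551/39⌋ + ⌊551/57⌋ + ⌊551/247⌋ − ⌊551/741⌋ = 322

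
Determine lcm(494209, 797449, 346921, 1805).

lcm(494209, 797449) = 494209·797449/gcd = 394106472841/361 = 1091707681
lcm(1091707681, 346921) = 1091707681·346921/gcd = 378736320400201/361 = 1049131081441
lcm(1049131081441, 1805) = 1049131081441·1805/gcd = 1893681602001005/361 = 5245655407205

5245655407205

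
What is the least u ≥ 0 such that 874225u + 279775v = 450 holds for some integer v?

1940

Reduce mod 279775: 874225u ≡ 450 (mod 279775). With g = gcd(874225, 279775) = 25 dividing 450, divide through: 34969u ≡ 18 (mod 11191).
Since gcd(34969, 11191) = 1, u ≡ 18·(34969)⁻¹ ≡ 1940 (mod 11191). Smallest non-negative: 1940.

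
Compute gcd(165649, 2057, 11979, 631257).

121

gcd(165649, 2057): 165649 = 80·2057 + 1089; 2057 = 1·1089 + 968; 1089 = 1·968 + 121; 968 = 8·121 + 0 → 121
gcd(121, 11979): 11979 = 99·121 + 0 → 121
gcd(121, 631257): 631257 = 5217·121 + 0 → 121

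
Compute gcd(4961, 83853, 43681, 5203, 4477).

121

4961 = 11² · 41; 83853 = 3² · 7 · 11³; 43681 = 11² · 19²; 5203 = 11² · 43; 4477 = 11² · 37
gcd takes min exponent of each prime: 11² = 121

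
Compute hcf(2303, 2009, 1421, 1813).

gcd(2303, 2009): 2303 = 1·2009 + 294; 2009 = 6·294 + 245; 294 = 1·245 + 49; 245 = 5·49 + 0 → 49
gcd(49, 1421): 1421 = 29·49 + 0 → 49
gcd(49, 1813): 1813 = 37·49 + 0 → 49

49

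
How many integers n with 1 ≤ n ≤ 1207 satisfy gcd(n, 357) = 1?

357 = 3·7·17. Inclusion–exclusion on these primes:
1207 − ⌊1207/3⌋ − ⌊1207/7⌋ − ⌊1207/17⌋ + ⌊1207/21⌋ + ⌊1207/51⌋ + ⌊1207/119⌋ − ⌊1207/357⌋ = 649

649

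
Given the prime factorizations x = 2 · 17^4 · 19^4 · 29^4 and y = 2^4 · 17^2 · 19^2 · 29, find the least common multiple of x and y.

max exponent per prime: 2^4 · 17^4 · 19^4 · 29^4 = 123174856099115536

123174856099115536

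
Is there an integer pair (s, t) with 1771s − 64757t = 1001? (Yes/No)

Yes

By Bézout, 1771s − 64757t = 1001 has integer solutions iff gcd(1771, 64757) | 1001.
Euclid: 64757 = 36·1771 + 1001; 1771 = 1·1001 + 770; 1001 = 1·770 + 231; 770 = 3·231 + 77; 231 = 3·77 + 0. gcd = 77; 1001 mod 77 = 0. Yes.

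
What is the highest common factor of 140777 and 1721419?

140777 = 7² · 13² · 17
1721419 = 7² · 19 · 43²
Common: 7² = 49

49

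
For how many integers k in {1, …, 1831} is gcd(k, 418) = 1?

789

Prime factors of 418: 2, 11, 19. Count integers ≤ 1831 divisible by none of them.
By inclusion–exclusion: 1831 − ⌊1831/2⌋ − ⌊1831/11⌋ − ⌊1831/19⌋ + ⌊1831/22⌋ + ⌊1831/38⌋ + ⌊1831/209⌋ − ⌊1831/418⌋ = 789.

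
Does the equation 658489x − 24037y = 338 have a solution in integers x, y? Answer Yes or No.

Yes

By Bézout, 658489x − 24037y = 338 has integer solutions iff gcd(658489, 24037) | 338.
Euclid: 658489 = 27·24037 + 9490; 24037 = 2·9490 + 5057; 9490 = 1·5057 + 4433; 5057 = 1·4433 + 624; 4433 = 7·624 + 65; 624 = 9·65 + 39; 65 = 1·39 + 26; 39 = 1·26 + 13; 26 = 2·13 + 0. gcd = 13; 338 mod 13 = 0. Yes.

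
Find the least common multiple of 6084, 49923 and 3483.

101243844

6084 = 2² · 3² · 13²; 49923 = 3³ · 43²; 3483 = 3⁴ · 43
lcm takes max exponent of each prime: 2² · 3⁴ · 13² · 43² = 101243844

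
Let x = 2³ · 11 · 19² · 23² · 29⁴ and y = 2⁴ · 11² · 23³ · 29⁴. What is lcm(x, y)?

6014341090228592

max exponent per prime: 2⁴ · 11² · 19² · 23³ · 29⁴ = 6014341090228592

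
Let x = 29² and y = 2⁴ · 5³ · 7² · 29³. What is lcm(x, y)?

2390122000

max exponent per prime: 2⁴ · 5³ · 7² · 29³ = 2390122000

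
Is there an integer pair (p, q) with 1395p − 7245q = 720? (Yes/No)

gcd(1395, 7245): 7245 = 5·1395 + 270; 1395 = 5·270 + 45; 270 = 6·45 + 0 → 45
45 divides 720, so a solution exists.

Yes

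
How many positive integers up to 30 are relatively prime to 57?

Prime factors of 57: 3, 19. Count integers ≤ 30 divisible by none of them.
By inclusion–exclusion: 30 − ⌊30/3⌋ − ⌊30/19⌋ + ⌊30/57⌋ = 19.

19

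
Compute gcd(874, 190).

38

874 = 2 · 19 · 23
190 = 2 · 5 · 19
Common: 2 · 19 = 38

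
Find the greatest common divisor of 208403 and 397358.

221

Euclid: 397358 = 1·208403 + 188955; 208403 = 1·188955 + 19448; 188955 = 9·19448 + 13923; 19448 = 1·13923 + 5525; 13923 = 2·5525 + 2873; 5525 = 1·2873 + 2652; 2873 = 1·2652 + 221; 2652 = 12·221 + 0. Last nonzero remainder: 221.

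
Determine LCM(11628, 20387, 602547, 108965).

11628 = 2² · 3² · 17 · 19; 20387 = 19 · 29 · 37; 602547 = 3 · 11 · 19 · 31²; 108965 = 5 · 19 · 31 · 37
lcm takes max exponent of each prime: 2² · 3² · 5 · 11 · 17 · 19 · 29 · 31² · 37 = 659463589620

659463589620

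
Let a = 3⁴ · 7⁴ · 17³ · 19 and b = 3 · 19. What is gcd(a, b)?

min exponent per shared prime: 3 · 19 = 57

57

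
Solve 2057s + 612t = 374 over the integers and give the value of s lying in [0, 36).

gcd(2057, 612) = 17 (Euclid: 2057 = 3·612 + 221; 612 = 2·221 + 170; 221 = 1·170 + 51; 170 = 3·51 + 17; 51 = 3·17 + 0), and 17 | 374.
Extended Euclid: 2057·(-11) + 612·(37) = 17. Scale by 22: s₀ = -242.
General solution s = s₀ + 36k; reducing mod 36 gives s = 10 (and t = -33).

10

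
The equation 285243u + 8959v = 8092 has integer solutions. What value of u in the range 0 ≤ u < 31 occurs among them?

Reduce mod 8959: 285243u ≡ 8092 (mod 8959). With g = gcd(285243, 8959) = 289 dividing 8092, divide through: 987u ≡ 28 (mod 31).
Since gcd(987, 31) = 1, u ≡ 28·(987)⁻¹ ≡ 13 (mod 31). Smallest non-negative: 13.

13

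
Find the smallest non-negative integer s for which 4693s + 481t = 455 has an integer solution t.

Reduce mod 481: 4693s ≡ 455 (mod 481). With g = gcd(4693, 481) = 13 dividing 455, divide through: 361s ≡ 35 (mod 37).
Since gcd(361, 37) = 1, s ≡ 35·(361)⁻¹ ≡ 29 (mod 37). Smallest non-negative: 29.

29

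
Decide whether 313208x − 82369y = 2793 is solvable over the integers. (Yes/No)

By Bézout, 313208x − 82369y = 2793 has integer solutions iff gcd(313208, 82369) | 2793.
Euclid: 313208 = 3·82369 + 66101; 82369 = 1·66101 + 16268; 66101 = 4·16268 + 1029; 16268 = 15·1029 + 833; 1029 = 1·833 + 196; 833 = 4·196 + 49; 196 = 4·49 + 0. gcd = 49; 2793 mod 49 = 0. Yes.

Yes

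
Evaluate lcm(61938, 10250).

gcd first: 61938 = 6·10250 + 438; 10250 = 23·438 + 176; 438 = 2·176 + 86; 176 = 2·86 + 4; 86 = 21·4 + 2; 4 = 2·2 + 0 → gcd = 2
lcm = 61938·10250/gcd = 634864500/2 = 317432250

317432250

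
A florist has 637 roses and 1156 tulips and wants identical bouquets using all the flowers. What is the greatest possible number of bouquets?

1

Euclid: 1156 = 1·637 + 519; 637 = 1·519 + 118; 519 = 4·118 + 47; 118 = 2·47 + 24; 47 = 1·24 + 23; 24 = 1·23 + 1; 23 = 23·1 + 0. Last nonzero remainder: 1.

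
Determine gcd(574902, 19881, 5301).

574902 = 2 · 3² · 19 · 41²; 19881 = 3² · 47²; 5301 = 3² · 19 · 31
gcd takes min exponent of each prime: 3² = 9

9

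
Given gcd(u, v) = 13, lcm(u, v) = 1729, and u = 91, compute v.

Using uv = gcd(u,v)·lcm(u,v) = 13·1729 = 22477, we get v = 22477/91 = 247.

247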